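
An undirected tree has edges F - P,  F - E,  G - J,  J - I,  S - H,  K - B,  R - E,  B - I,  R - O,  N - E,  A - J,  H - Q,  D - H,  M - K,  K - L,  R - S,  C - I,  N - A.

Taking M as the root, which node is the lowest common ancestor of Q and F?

E

Path Q→root: Q H S R E N A J I B K M; path F→root: F E N A J I B K M.
First common node: E.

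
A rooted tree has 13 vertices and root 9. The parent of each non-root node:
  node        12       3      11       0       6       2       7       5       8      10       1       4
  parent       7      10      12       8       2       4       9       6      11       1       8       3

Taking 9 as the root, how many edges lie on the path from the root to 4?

8

Path from 9 to 4: 9 → 7 → 12 → 11 → 8 → 1 → 10 → 3 → 4, which has 8 edges.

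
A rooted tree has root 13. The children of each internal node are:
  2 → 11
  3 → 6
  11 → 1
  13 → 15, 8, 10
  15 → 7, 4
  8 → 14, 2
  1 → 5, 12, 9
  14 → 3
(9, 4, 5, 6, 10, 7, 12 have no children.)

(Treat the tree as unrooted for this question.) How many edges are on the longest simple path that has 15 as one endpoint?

A farthest node from 15 is 9 (12, 5 also at distance 6).
The path 15-13-8-2-11-1-9 has 6 edges.

6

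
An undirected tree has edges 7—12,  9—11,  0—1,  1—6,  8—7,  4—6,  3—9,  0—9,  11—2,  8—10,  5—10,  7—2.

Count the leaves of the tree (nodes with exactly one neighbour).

Exactly 4 nodes have a single neighbour: 3, 4, 5, 12.

4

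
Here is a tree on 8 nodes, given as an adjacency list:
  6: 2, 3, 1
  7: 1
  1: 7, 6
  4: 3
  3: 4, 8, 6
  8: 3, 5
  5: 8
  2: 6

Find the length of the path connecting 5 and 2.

The path is 5 - 8 - 3 - 6 - 2, which has 4 edges.

4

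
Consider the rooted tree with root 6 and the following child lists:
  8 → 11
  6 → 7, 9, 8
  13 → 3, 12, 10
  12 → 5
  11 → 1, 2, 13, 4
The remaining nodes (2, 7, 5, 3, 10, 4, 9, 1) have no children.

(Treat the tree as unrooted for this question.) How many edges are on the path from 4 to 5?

Walking from 4: 4 - 11 - 13 - 12 - 5. Length 4.

4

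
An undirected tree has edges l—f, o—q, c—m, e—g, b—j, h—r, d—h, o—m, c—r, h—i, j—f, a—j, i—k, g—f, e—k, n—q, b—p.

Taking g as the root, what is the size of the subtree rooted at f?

Descendants of f (including itself): f, l, j, a, b, p. That's 6.

6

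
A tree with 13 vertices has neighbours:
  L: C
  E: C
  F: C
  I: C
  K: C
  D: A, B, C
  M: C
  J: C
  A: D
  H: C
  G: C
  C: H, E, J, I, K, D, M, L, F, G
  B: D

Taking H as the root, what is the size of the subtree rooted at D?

The subtree rooted at D contains: D, A, B — 3 nodes.

3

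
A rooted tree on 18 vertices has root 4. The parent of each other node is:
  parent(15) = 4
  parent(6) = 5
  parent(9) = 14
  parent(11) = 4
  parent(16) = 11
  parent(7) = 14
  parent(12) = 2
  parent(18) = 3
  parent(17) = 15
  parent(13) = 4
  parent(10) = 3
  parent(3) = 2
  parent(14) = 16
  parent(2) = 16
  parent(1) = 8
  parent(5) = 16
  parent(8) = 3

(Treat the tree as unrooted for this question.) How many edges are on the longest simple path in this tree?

8

A longest path is 17 – 15 – 4 – 11 – 16 – 2 – 3 – 8 – 1, with 8 edges.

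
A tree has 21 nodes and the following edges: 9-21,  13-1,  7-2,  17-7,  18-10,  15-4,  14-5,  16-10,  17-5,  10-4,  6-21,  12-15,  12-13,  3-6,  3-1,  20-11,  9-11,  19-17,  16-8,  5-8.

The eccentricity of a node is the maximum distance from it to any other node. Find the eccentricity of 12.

9

Distances from 12 peak at 9, attained at 2.
12-15-4-10-16-8-5-17-7-2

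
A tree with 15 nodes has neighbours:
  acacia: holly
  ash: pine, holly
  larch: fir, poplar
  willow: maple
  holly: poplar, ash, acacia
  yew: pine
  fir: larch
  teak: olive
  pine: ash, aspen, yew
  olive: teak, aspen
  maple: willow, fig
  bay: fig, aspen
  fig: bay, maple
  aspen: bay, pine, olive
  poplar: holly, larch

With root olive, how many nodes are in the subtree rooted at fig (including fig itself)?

fig's subtree: {fig, maple, willow}, size 3.

3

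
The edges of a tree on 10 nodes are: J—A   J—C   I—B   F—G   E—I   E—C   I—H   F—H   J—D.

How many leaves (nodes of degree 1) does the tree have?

Degree-1 nodes: A, B, D, G — 4 of them.

4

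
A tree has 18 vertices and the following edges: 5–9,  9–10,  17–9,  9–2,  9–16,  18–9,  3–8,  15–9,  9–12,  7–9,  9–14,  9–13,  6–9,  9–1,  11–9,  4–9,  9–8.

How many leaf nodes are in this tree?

16

Degree-1 nodes: 1, 2, 3, 4, 5, 6, 7, 10, 11, 12, 13, 14, 15, 16, 17, 18 — 16 of them.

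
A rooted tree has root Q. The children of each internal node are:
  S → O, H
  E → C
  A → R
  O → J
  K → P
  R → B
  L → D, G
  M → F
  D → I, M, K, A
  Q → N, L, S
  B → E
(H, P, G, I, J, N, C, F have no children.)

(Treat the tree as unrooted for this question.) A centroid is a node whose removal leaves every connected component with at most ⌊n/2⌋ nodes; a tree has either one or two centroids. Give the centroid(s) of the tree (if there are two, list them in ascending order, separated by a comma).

If D is removed the pieces have sizes 8, 5, 2, 2, 1, all ≤ ⌊19/2⌋ = 9.
No neighbour of D does as well, so D is the unique centroid.

D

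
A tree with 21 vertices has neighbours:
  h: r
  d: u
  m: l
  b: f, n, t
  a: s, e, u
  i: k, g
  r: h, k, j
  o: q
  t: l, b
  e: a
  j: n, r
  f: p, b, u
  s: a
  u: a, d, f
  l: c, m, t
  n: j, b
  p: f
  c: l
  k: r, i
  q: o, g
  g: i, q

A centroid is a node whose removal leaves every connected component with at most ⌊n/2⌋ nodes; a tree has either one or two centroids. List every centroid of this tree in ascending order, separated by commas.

b

If b is removed the pieces have sizes 9, 7, 4, all ≤ ⌊21/2⌋ = 10.
No neighbour of b does as well, so b is the unique centroid.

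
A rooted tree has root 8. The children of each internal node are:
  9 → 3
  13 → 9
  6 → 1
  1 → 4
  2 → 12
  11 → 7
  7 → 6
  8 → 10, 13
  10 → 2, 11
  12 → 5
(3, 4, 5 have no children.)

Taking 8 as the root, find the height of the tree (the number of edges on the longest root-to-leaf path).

A deepest node is 4, reached by 8–10–11–7–6–1–4.
That path has 6 edges, so the height is 6.

6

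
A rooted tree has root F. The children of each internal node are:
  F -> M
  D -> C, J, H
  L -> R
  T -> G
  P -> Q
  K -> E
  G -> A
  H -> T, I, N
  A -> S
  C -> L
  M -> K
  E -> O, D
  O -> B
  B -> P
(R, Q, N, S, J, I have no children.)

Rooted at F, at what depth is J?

F → M → K → E → D → J — 5 edges.

5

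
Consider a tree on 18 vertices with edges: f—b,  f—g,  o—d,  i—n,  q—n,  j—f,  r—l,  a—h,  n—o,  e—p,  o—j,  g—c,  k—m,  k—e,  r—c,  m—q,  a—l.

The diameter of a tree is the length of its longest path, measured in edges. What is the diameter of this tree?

Starting from h, a farthest node is p at distance 14.
One longest path: h-a-l-r-c-g-f-j-o-n-q-m-k-e-p.
So the diameter is 14.

14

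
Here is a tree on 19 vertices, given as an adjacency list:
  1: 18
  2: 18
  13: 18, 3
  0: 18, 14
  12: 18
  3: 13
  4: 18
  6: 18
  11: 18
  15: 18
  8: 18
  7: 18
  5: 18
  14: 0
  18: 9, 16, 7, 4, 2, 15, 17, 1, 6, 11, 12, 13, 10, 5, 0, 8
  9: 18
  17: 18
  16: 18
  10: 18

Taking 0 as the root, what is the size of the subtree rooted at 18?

17

18's subtree: {18, 16, 13, 5, 12, 4, 2, 10, 7, 15, 9, 11, 8, 1, 17, 6, 3}, size 17.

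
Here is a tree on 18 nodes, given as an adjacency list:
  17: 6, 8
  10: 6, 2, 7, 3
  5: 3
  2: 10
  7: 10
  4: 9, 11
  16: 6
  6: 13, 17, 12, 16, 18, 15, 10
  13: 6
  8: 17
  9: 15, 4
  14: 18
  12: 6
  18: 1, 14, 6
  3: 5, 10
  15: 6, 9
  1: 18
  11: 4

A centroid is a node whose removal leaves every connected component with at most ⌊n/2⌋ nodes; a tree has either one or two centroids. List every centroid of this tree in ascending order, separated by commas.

6

If 6 is removed the pieces have sizes 5, 4, 3, 2, 1, 1, 1, all ≤ ⌊18/2⌋ = 9.
Every other node leaves some component of size > 9, so the centroid is unique.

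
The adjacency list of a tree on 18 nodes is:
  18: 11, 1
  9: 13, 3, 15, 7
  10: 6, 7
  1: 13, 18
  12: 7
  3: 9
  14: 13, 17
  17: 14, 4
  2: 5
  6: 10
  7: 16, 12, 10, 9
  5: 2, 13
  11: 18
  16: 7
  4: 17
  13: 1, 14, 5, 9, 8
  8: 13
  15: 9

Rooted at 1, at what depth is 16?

4

1 → 13 → 9 → 7 → 16 — 4 edges.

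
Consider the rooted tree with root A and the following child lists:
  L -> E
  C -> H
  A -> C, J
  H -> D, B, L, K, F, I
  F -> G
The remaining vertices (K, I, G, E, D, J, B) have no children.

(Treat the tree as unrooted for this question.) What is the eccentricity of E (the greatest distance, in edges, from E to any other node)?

5

The node farthest from E is J, via E–L–H–C–A–J — 5 edges.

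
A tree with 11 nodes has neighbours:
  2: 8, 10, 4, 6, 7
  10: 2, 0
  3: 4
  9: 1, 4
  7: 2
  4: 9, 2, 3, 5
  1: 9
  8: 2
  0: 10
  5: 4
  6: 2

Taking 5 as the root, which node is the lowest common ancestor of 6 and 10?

2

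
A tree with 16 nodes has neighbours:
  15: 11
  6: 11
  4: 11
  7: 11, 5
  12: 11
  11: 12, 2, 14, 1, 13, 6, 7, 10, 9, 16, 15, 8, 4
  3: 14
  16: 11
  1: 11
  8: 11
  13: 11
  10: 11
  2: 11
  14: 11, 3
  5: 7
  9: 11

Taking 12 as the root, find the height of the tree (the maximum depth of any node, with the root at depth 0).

3

5 sits deepest: 12 → 11 → 7 → 5 — 3 edges from the root.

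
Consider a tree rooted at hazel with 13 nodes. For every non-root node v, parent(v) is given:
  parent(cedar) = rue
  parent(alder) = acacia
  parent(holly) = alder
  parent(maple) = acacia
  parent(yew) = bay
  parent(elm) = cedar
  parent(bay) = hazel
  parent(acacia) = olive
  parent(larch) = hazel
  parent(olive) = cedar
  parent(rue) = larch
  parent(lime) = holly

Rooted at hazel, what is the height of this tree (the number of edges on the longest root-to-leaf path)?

The longest root-to-leaf path is hazel → larch → rue → cedar → olive → acacia → alder → holly → lime (8 edges).

8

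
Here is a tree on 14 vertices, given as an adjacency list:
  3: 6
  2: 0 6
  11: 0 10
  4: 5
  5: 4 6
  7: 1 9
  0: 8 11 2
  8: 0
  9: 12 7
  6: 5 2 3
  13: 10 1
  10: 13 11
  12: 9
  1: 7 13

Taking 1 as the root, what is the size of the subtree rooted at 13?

10

The subtree rooted at 13 contains: 13, 10, 11, 0, 2, 8, 6, 3, 5, 4 — 10 nodes.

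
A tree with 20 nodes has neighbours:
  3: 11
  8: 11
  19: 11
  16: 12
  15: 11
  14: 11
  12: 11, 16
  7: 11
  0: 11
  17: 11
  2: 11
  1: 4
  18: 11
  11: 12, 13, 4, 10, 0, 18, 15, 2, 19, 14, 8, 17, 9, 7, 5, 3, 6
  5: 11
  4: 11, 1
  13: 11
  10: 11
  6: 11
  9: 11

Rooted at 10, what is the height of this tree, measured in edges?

The longest root-to-leaf path is 10 – 11 – 12 – 16 (3 edges).

3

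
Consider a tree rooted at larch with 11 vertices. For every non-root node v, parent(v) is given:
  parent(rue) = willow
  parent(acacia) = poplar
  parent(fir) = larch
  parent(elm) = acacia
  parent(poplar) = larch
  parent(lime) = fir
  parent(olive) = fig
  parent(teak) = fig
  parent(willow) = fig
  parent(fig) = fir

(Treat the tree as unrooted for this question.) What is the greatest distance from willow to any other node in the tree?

Distances from willow peak at 6, attained at elm.
willow – fig – fir – larch – poplar – acacia – elm

6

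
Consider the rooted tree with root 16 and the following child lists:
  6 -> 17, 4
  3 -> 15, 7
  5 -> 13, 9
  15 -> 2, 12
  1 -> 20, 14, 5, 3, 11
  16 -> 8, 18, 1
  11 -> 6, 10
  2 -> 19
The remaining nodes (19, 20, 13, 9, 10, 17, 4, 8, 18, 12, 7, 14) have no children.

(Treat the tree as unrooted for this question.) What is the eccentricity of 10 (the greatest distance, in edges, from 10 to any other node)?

A farthest node from 10 is 19.
The path 10 – 11 – 1 – 3 – 15 – 2 – 19 has 6 edges.

6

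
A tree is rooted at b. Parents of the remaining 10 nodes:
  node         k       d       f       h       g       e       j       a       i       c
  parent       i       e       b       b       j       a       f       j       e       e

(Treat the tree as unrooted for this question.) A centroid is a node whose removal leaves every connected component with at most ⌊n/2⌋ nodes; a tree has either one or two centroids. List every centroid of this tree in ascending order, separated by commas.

If a is removed the pieces have sizes 5, 5, all ≤ ⌊11/2⌋ = 5.
No neighbour of a does as well, so a is the unique centroid.

a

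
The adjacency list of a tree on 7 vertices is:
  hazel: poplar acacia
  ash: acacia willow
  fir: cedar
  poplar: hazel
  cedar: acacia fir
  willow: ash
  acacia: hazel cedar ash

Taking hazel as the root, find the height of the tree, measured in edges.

3

fir sits deepest: hazel-acacia-cedar-fir — 3 edges from the root.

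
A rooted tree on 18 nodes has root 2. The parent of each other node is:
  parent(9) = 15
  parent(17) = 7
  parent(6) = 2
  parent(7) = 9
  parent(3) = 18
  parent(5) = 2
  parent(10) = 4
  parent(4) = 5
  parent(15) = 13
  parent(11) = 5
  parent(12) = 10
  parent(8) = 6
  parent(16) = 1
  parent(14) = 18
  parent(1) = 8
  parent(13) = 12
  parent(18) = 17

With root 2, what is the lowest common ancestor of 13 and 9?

13

13's ancestor chain is 13, 12, 10, 4, 5, 2 and 9's is 9, 15, 13, 12, 10, 4, 5, 2; they first meet at 13.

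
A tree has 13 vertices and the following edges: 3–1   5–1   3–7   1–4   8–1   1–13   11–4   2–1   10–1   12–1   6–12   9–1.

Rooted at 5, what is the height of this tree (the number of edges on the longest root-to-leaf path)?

7 sits deepest: 5-1-3-7 — 3 edges from the root.

3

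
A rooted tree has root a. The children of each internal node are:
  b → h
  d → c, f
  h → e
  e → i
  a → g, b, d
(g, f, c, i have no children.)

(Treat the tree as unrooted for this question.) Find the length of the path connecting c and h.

4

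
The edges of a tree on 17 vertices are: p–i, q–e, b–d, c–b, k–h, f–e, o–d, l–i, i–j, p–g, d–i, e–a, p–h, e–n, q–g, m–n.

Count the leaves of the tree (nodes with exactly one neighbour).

Exactly 8 nodes have a single neighbour: a, c, f, j, k, l, m, o.

8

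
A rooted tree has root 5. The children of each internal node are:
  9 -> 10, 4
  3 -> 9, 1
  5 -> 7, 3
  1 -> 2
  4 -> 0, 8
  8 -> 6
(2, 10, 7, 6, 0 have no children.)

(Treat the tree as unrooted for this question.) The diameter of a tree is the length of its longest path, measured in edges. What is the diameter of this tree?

6

BFS from 6 reaches 2 last, at distance 6; BFS from 2 confirms no node is farther.
Path: 6-8-4-9-3-1-2.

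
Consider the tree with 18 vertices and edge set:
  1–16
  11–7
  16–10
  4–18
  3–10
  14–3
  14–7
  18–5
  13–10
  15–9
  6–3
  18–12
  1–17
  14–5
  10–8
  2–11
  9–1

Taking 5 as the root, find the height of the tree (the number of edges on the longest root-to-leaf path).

7

The longest root-to-leaf path is 5 – 14 – 3 – 10 – 16 – 1 – 9 – 15 (7 edges).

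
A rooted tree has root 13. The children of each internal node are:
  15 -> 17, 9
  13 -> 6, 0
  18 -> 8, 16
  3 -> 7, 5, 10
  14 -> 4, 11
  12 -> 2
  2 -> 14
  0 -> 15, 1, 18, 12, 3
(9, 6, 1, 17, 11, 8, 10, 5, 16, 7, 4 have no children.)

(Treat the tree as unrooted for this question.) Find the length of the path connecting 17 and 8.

The path is 17–15–0–18–8, which has 4 edges.

4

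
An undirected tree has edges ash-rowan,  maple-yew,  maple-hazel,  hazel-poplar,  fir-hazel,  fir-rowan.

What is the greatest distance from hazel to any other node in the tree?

A farthest node from hazel is ash.
The path hazel – fir – rowan – ash has 3 edges.

3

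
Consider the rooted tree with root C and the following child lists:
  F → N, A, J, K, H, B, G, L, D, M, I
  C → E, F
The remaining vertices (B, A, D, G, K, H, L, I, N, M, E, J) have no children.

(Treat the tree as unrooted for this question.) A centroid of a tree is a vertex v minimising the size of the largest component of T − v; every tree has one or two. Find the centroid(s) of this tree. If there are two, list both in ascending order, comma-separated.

Delete F: the remaining components have sizes 2, 1, 1, 1, 1, 1, 1, 1, 1, 1, 1, 1. Max 2 ≤ 7, so F is a centroid.
Every other node leaves some component of size > 7, so the centroid is unique.

F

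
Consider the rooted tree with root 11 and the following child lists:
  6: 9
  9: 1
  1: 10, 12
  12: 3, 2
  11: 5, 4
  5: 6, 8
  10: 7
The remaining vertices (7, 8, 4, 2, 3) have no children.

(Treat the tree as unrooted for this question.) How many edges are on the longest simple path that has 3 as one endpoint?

Distances from 3 peak at 7, attained at 4.
3 – 12 – 1 – 9 – 6 – 5 – 11 – 4

7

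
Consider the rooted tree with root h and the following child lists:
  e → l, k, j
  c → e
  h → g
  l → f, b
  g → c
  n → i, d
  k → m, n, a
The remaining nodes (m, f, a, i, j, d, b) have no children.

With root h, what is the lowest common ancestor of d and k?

k

d's ancestor chain is d, n, k, e, c, g, h and k's is k, e, c, g, h; they first meet at k.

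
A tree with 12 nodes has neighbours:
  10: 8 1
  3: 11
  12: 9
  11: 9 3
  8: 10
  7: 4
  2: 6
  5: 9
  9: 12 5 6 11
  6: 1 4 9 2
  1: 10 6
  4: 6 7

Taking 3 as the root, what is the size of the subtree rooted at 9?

10

Descendants of 9 (including itself): 9, 6, 5, 12, 1, 4, 2, 10, 7, 8. That's 10.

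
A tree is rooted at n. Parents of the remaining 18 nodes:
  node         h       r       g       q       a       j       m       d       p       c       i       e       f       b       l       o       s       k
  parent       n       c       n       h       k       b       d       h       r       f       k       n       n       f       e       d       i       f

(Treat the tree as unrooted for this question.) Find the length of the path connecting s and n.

4

Walking from s: s - i - k - f - n. Length 4.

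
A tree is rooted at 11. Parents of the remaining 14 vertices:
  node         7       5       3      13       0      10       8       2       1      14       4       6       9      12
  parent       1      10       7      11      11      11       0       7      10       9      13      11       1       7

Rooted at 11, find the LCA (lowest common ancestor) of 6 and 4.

6's ancestor chain is 6, 11 and 4's is 4, 13, 11; they first meet at 11.

11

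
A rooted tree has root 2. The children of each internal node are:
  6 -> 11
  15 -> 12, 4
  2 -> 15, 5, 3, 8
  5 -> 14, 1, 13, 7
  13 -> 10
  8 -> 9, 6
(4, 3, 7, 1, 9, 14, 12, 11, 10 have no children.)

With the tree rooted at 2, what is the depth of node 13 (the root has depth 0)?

Climbing from 13 to the root: 13–5–2. That's 2 steps.

2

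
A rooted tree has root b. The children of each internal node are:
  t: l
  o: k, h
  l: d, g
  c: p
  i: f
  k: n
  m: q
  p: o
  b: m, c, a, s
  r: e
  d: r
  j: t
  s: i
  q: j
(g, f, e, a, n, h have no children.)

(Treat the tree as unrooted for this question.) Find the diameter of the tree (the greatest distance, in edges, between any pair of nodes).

13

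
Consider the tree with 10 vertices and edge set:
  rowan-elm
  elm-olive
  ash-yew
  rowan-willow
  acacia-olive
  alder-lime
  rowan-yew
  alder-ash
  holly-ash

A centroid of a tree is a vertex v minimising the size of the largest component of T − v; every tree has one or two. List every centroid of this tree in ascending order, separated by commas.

rowan, yew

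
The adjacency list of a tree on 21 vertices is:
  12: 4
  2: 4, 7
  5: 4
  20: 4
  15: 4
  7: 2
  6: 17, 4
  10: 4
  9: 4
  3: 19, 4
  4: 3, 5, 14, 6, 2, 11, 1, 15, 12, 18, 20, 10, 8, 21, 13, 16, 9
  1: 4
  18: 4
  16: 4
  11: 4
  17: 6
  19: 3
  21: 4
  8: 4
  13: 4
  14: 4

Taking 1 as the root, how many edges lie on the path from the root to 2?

2

1 – 4 – 2 — 2 edges.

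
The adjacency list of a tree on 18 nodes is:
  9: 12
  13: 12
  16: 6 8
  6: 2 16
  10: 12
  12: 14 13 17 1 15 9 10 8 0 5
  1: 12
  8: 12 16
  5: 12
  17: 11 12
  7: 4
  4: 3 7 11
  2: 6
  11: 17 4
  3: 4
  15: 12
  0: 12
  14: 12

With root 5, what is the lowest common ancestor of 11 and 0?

Ancestors of 11 (toward the root): 11, 17, 12, 5.
Ancestors of 0: 0, 12, 5.
The deepest node appearing in both lists is 12.

12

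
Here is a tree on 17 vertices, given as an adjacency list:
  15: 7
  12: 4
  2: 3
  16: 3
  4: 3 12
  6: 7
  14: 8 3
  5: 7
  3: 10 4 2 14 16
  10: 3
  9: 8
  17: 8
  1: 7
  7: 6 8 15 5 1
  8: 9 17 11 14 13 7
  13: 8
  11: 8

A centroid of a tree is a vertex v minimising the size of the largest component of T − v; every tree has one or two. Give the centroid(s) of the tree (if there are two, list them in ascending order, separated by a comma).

Removing 8 splits the tree into components of sizes 7, 5, 1, 1, 1, 1; the largest is 7 ≤ ⌊17/2⌋ = 8.
Every other node leaves some component of size > 8, so the centroid is unique.

8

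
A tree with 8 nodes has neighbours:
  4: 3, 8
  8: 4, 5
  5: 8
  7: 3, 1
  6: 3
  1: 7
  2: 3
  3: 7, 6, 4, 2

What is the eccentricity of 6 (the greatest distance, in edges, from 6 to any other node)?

Distances from 6 peak at 4, attained at 5.
6-3-4-8-5

4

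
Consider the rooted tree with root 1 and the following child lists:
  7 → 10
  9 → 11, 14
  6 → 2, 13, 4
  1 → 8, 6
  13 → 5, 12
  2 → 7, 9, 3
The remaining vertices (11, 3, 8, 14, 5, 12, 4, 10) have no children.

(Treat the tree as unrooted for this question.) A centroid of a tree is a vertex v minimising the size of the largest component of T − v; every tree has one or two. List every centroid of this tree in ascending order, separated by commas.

2, 6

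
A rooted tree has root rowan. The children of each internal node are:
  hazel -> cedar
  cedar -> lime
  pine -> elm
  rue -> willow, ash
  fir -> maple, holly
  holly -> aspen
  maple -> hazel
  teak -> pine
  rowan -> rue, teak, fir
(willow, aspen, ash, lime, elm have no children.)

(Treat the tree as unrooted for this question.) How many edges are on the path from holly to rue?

holly–fir–rowan–rue: 3 edges.

3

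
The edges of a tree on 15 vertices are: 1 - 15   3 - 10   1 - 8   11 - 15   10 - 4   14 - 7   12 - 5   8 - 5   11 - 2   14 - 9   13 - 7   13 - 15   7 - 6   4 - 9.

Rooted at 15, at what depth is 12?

4

Path from 15 to 12: 15–1–8–5–12, which has 4 edges.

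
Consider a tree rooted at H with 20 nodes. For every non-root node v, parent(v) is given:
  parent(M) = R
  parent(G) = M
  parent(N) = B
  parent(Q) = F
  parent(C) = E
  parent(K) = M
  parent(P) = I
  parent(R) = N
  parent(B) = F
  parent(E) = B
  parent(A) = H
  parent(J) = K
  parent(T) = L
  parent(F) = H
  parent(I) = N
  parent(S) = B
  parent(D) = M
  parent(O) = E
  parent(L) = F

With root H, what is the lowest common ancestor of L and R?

F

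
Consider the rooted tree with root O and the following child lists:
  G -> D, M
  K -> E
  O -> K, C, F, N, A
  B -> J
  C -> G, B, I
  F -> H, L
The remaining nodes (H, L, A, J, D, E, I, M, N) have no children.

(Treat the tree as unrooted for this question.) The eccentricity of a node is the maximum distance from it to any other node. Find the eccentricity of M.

A farthest node from M is L (H, E also at distance 5).
The path M-G-C-O-F-L has 5 edges.

5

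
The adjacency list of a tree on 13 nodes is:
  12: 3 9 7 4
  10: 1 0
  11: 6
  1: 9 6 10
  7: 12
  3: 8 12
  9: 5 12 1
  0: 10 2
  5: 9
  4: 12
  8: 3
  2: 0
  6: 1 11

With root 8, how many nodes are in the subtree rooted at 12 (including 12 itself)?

11

Descendants of 12 (including itself): 12, 9, 4, 7, 1, 5, 6, 10, 11, 0, 2. That's 11.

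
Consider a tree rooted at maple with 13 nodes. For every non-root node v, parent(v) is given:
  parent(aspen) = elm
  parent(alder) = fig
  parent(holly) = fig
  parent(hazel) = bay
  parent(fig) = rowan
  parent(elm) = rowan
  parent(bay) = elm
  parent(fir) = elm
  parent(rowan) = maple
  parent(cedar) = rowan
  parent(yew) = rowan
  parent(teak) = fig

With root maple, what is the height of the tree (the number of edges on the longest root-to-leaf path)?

4

The longest root-to-leaf path is maple–rowan–elm–bay–hazel (4 edges).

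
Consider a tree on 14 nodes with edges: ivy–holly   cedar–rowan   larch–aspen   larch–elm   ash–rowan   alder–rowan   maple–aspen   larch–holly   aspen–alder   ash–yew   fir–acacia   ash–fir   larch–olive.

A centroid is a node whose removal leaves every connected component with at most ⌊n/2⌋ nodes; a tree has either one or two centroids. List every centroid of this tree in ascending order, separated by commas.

alder, aspen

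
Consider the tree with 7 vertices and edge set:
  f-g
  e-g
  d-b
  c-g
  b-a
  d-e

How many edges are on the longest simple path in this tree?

5

A longest path is c - g - e - d - b - a, with 5 edges.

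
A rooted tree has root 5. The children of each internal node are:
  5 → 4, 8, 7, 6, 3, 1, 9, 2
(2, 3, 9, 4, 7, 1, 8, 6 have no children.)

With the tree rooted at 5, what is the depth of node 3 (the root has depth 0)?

1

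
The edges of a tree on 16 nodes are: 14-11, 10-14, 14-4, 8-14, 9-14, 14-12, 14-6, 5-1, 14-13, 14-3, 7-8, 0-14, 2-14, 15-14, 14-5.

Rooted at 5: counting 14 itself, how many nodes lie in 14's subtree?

14's subtree: {14, 2, 8, 12, 3, 13, 6, 11, 9, 4, 10, 15, 0, 7}, size 14.

14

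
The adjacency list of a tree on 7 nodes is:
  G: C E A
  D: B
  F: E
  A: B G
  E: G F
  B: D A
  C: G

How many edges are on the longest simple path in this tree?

Starting from F, a farthest node is D at distance 5.
One longest path: F - E - G - A - B - D.
So the diameter is 5.

5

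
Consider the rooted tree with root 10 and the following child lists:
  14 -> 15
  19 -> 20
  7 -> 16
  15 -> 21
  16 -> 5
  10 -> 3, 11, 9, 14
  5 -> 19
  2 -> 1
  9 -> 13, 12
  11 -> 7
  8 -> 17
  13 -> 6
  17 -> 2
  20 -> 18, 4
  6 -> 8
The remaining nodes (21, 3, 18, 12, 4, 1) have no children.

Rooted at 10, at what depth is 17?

5

10 – 9 – 13 – 6 – 8 – 17 — 5 edges.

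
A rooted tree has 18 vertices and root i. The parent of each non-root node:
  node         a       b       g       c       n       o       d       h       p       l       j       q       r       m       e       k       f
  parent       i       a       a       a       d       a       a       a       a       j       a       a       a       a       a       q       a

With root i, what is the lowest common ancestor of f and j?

Ancestors of f (toward the root): f, a, i.
Ancestors of j: j, a, i.
The deepest node appearing in both lists is a.

a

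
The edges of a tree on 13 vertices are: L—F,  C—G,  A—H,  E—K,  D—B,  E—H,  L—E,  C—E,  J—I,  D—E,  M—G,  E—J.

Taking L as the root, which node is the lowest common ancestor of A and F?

Ancestors of A (toward the root): A, H, E, L.
Ancestors of F: F, L.
The deepest node appearing in both lists is L.

L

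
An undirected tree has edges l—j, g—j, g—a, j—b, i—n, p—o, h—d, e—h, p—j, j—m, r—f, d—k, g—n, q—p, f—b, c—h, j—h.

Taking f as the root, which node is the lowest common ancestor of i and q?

j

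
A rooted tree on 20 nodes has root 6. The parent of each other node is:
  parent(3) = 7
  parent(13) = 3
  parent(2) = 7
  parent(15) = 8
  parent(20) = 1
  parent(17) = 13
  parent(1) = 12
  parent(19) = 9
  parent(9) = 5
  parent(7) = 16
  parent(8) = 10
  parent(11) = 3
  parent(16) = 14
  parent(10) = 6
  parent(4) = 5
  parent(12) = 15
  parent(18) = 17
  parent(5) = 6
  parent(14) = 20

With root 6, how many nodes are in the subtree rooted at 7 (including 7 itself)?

7

7's subtree: {7, 2, 3, 11, 13, 17, 18}, size 7.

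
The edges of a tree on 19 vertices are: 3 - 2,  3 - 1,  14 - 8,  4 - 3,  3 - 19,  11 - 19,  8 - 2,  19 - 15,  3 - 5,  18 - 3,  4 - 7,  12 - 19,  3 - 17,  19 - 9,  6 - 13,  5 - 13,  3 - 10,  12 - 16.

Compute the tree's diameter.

Starting from 6, a farthest node is 14 at distance 6.
One longest path: 6-13-5-3-2-8-14.
So the diameter is 6.

6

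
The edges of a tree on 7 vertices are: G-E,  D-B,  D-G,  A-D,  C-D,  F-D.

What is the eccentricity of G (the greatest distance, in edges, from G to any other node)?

The node farthest from G is C (B, F, A also at distance 2), via G–D–C — 2 edges.

2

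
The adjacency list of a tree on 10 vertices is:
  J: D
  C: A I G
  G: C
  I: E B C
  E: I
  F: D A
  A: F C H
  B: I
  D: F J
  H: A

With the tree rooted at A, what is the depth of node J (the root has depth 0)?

A → F → D → J — 3 edges.

3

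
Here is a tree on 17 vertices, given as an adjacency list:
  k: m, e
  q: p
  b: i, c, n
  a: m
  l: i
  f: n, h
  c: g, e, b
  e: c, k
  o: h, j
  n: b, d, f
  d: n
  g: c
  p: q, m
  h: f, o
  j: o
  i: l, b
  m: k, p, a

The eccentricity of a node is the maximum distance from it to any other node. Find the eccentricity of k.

Distances from k peak at 8, attained at j.
k-e-c-b-n-f-h-o-j

8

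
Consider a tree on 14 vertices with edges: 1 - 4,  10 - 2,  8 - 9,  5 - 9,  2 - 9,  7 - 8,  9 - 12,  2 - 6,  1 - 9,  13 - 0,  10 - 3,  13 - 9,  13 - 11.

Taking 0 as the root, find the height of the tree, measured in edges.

5

The longest root-to-leaf path is 0 → 13 → 9 → 2 → 10 → 3 (5 edges).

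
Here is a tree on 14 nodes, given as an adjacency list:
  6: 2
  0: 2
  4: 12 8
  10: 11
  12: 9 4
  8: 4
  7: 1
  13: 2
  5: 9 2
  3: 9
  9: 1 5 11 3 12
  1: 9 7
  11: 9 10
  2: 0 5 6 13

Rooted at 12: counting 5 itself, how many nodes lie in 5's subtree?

Descendants of 5 (including itself): 5, 2, 13, 6, 0. That's 5.

5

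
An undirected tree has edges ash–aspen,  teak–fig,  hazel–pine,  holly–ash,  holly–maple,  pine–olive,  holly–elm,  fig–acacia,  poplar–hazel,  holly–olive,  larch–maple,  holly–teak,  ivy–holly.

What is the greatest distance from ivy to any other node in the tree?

5

Distances from ivy peak at 5, attained at poplar.
ivy–holly–olive–pine–hazel–poplar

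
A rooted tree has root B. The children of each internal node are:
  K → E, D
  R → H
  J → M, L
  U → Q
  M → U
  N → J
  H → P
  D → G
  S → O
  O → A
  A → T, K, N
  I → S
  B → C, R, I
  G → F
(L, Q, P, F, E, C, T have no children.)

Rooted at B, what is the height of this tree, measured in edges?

A deepest node is Q, reached by B → I → S → O → A → N → J → M → U → Q.
That path has 9 edges, so the height is 9.

9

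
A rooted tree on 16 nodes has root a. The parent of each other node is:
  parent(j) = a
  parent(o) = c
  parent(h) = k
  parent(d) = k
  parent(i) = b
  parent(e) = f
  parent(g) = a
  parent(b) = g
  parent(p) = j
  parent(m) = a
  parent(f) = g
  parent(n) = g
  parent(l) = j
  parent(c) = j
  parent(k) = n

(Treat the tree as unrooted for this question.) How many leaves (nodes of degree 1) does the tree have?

8

The leaves are d, e, h, i, l, m, o, p.
That is 8 leaves.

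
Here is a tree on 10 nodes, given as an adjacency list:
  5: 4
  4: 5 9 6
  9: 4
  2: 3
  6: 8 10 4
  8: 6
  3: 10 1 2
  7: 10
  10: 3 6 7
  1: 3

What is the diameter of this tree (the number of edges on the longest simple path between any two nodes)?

5

BFS from 1 reaches 9 last, at distance 5; BFS from 9 confirms no node is farther.
Path: 1-3-10-6-4-9.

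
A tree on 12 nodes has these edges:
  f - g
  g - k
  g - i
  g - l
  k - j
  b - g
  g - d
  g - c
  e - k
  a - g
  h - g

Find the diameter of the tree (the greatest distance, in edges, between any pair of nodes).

Starting from j, a farthest node is d at distance 3.
One longest path: j - k - g - d.
So the diameter is 3.

3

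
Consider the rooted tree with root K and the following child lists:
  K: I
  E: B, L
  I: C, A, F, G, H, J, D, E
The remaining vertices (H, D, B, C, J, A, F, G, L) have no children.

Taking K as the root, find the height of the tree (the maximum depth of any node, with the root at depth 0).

A deepest node is L, reached by K – I – E – L.
That path has 3 edges, so the height is 3.

3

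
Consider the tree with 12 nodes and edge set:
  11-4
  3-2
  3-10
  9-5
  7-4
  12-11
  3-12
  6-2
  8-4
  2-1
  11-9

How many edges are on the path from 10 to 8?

The path is 10 - 3 - 12 - 11 - 4 - 8, which has 5 edges.

5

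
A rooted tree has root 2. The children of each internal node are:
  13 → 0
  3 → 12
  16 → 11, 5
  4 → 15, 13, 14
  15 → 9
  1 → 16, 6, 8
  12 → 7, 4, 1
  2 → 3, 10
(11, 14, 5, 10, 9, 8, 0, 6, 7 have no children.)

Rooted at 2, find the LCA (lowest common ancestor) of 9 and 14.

4

Path 9→root: 9 15 4 12 3 2; path 14→root: 14 4 12 3 2.
First common node: 4.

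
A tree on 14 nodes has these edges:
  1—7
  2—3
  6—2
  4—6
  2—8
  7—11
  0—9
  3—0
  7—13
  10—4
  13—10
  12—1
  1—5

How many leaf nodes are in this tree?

5

Degree-1 nodes: 5, 8, 9, 11, 12 — 5 of them.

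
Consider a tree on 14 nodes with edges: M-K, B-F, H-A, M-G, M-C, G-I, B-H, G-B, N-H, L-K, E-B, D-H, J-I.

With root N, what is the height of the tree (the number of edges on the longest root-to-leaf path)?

L sits deepest: N-H-B-G-M-K-L — 6 edges from the root.

6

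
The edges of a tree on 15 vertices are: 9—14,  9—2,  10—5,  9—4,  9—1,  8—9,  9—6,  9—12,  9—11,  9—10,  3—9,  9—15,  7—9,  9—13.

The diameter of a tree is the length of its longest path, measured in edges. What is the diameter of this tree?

BFS from 5 reaches 7 last, at distance 3; BFS from 7 confirms no node is farther.
Path: 5 – 10 – 9 – 7.

3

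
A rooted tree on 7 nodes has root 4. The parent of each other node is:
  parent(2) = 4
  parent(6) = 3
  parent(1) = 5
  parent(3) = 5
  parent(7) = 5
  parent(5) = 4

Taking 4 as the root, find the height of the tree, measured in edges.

3

The longest root-to-leaf path is 4-5-3-6 (3 edges).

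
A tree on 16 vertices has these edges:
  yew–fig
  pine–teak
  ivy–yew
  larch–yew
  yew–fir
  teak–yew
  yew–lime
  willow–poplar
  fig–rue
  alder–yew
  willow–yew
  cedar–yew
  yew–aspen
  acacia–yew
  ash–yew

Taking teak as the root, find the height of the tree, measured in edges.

A deepest node is poplar, reached by teak – yew – willow – poplar.
That path has 3 edges, so the height is 3.

3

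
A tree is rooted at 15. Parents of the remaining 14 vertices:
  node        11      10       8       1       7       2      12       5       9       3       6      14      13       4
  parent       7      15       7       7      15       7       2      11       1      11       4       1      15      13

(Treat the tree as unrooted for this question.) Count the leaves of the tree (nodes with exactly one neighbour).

The leaves are 3, 5, 6, 8, 9, 10, 12, 14.
That is 8 leaves.

8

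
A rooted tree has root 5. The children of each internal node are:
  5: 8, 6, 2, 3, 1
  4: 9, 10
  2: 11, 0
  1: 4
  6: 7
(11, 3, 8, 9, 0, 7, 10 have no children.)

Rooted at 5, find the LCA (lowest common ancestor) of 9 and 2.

9's ancestor chain is 9, 4, 1, 5 and 2's is 2, 5; they first meet at 5.

5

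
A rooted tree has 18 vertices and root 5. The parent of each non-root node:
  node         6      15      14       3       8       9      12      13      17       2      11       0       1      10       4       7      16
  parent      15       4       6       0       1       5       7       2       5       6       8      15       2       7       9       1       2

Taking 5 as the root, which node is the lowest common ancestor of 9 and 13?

9's ancestor chain is 9, 5 and 13's is 13, 2, 6, 15, 4, 9, 5; they first meet at 9.

9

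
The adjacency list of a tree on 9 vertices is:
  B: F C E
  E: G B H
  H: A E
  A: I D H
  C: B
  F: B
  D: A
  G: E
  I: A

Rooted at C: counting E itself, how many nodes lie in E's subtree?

6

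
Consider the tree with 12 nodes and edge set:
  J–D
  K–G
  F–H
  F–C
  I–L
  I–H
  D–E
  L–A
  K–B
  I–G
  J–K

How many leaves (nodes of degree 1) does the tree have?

4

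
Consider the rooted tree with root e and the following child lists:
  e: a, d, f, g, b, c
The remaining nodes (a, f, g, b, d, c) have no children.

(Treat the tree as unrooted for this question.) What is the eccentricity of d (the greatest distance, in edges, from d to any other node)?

2

Distances from d peak at 2, attained at g (f, b, a, c also at distance 2).
d-e-g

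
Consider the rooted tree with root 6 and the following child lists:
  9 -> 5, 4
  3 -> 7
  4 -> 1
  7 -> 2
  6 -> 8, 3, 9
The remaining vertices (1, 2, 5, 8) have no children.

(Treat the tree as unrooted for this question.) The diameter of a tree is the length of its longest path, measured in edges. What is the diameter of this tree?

6

BFS from 2 reaches 1 last, at distance 6; BFS from 1 confirms no node is farther.
Path: 2-7-3-6-9-4-1.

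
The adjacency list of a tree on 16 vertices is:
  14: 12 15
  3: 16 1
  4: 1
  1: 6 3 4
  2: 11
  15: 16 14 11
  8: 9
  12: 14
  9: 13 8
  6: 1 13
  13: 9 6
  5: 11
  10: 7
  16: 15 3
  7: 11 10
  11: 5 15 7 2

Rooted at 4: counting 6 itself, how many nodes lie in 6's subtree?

6's subtree: {6, 13, 9, 8}, size 4.

4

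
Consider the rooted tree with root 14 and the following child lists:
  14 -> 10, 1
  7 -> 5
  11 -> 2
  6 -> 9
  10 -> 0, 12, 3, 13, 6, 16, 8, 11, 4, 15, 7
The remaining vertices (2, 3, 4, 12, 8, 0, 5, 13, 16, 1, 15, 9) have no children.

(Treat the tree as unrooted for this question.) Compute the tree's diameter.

4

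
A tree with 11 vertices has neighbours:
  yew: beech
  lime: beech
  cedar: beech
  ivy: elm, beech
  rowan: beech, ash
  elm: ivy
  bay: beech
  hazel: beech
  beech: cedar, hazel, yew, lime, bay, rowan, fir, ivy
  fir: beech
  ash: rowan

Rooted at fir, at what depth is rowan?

2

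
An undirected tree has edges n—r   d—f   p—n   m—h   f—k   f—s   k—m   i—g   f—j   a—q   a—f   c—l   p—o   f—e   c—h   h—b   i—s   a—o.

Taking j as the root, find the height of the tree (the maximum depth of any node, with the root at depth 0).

6

r sits deepest: j → f → a → o → p → n → r — 6 edges from the root.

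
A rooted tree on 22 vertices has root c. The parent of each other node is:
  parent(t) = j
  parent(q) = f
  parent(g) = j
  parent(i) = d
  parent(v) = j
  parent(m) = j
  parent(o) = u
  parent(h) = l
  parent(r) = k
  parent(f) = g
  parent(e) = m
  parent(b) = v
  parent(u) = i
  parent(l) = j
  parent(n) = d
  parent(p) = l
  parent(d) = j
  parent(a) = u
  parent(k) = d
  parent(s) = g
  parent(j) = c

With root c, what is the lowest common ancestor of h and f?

Path h→root: h l j c; path f→root: f g j c.
First common node: j.

j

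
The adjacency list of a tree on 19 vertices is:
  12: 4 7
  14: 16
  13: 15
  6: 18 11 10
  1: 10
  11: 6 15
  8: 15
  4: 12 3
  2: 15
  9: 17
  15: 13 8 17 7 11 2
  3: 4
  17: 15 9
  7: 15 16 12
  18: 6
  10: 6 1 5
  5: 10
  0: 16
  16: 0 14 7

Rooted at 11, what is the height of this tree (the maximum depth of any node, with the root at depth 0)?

The longest root-to-leaf path is 11-15-7-12-4-3 (5 edges).

5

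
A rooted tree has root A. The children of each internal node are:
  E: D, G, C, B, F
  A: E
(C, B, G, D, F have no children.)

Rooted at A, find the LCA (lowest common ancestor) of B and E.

Path B→root: B E A; path E→root: E A.
First common node: E.

E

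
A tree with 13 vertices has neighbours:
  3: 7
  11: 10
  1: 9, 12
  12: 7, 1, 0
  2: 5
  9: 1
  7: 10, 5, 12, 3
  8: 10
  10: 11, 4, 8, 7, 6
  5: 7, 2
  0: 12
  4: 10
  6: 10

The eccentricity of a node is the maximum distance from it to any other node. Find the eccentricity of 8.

Distances from 8 peak at 5, attained at 9.
8 – 10 – 7 – 12 – 1 – 9

5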